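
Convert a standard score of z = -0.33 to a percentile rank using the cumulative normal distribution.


CDF(z) = 0.5 * (1 + erf(z/sqrt(2)))
erf(-0.2333) = -0.2586
CDF = 0.3707
Percentile rank = 0.3707 * 100 = 37.07

37.07


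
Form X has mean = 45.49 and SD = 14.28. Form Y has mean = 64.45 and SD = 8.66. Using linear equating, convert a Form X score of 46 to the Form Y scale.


slope = SD_Y / SD_X = 8.66 / 14.28 ~ 0.6064
intercept = mean_Y - slope * mean_X = 64.45 - (8.66 / 14.28) * 45.49 ~ 36.8629
Y = slope * X + intercept. To avoid rounding drift from the rounded slope/intercept, evaluate the equivalent form Y = mean_Y + SD_Y * (X - mean_X) / SD_X at full precision:
Y = 64.45 + 8.66 * (46 - 45.49) / 14.28
Y = 64.45 + 8.66 * 0.51 / 14.28
Y = 64.45 + 4.4166 / 14.28
Y = 64.45 + 0.3093
Y = 64.7593

64.7593


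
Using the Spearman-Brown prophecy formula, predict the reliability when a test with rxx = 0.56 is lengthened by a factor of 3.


r_new = (n * rxx) / (1 + (n-1) * rxx)
r_new = (3 * 0.56) / (1 + 2 * 0.56)
r_new = 1.68 / 2.12
r_new = 0.7925

0.7925


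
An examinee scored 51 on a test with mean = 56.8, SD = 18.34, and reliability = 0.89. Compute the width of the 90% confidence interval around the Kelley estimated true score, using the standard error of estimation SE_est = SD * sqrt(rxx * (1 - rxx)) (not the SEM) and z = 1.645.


True score estimate = 0.89*51 + 0.11*56.8 = 51.638
SE_est = SD * sqrt(rxx * (1 - rxx)) = 18.34 * sqrt(0.89 * 0.11) = 18.34 * sqrt(0.0979) = 5.738398
CI = T_est +/- z * SE_est, so width = 2 * z * SE_est = 2 * 1.645 * 5.738398
Width = 18.8793

18.8793


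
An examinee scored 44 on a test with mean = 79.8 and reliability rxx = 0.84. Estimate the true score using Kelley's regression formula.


T_est = rxx * X + (1 - rxx) * mean
T_est = 0.84 * 44 + 0.16 * 79.8
T_est = 36.96 + 12.768
T_est = 49.728

49.728


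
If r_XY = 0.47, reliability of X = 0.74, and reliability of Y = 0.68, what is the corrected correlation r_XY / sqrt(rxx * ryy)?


r_corrected = rxy / sqrt(rxx * ryy)
= 0.47 / sqrt(0.74 * 0.68)
= 0.47 / sqrt(0.5032)
= 0.47 / 0.709366
r_corrected = 0.6626

0.6626


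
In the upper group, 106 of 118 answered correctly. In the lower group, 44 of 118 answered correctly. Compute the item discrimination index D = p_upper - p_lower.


p_upper = 106/118 = 0.8983
p_lower = 44/118 = 0.3729
D = 0.8983 - 0.3729 = 0.5254

0.5254


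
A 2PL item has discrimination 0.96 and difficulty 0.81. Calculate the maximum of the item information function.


For 2PL, max info at theta = b = 0.81
I_max = a^2 / 4 = 0.96^2 / 4
= 0.9216 / 4
I_max = 0.2304

0.2304


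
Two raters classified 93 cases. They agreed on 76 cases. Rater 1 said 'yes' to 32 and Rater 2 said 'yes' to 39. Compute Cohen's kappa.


P_o = 76/93 = 0.817204
P_e = (32*39 + 61*54) / 8649 = 0.525147
kappa = (P_o - P_e) / (1 - P_e)
kappa = (0.817204 - 0.525147) / (1 - 0.525147)
kappa = 0.615

0.615


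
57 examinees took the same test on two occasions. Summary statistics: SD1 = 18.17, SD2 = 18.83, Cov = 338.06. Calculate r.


r = cov(X,Y) / (SD_X * SD_Y)
r = 338.06 / (18.17 * 18.83)
r = 338.06 / 342.1411
r = 0.9881

0.9881


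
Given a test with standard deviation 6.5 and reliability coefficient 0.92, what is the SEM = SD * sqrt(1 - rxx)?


SEM = SD * sqrt(1 - rxx)
SEM = 6.5 * sqrt(1 - 0.92)
SEM = 6.5 * sqrt(0.08) = 6.5 * 0.282843
SEM = 1.8385

1.8385


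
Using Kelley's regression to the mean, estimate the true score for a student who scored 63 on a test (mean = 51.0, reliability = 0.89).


T_est = rxx * X + (1 - rxx) * mean
T_est = 0.89 * 63 + 0.11 * 51.0
T_est = 56.07 + 5.61
T_est = 61.68

61.68


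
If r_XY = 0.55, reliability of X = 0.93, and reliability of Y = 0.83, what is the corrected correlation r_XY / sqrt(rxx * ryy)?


r_corrected = rxy / sqrt(rxx * ryy)
= 0.55 / sqrt(0.93 * 0.83)
= 0.55 / sqrt(0.7719)
= 0.55 / 0.878578
r_corrected = 0.626

0.626


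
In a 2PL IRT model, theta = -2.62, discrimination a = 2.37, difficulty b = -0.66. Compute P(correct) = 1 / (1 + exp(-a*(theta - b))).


a*(theta - b) = 2.37 * (-2.62 - -0.66) = -4.6452
exp(--4.6452) = 104.0842
P = 1 / (1 + 104.0842)
P = 0.0095

0.0095


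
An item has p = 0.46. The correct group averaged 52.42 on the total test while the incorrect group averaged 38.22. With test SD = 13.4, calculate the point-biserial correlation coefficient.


q = 1 - p = 0.54
rpb = ((M1 - M0) / SD) * sqrt(p * q)
rpb = ((52.42 - 38.22) / 13.4) * sqrt(0.46 * 0.54)
rpb = 0.5282

0.5282


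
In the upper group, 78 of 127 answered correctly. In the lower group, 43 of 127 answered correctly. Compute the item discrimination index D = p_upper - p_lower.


p_upper = 78/127 = 0.6142
p_lower = 43/127 = 0.3386
D = 0.6142 - 0.3386 = 0.2756

0.2756


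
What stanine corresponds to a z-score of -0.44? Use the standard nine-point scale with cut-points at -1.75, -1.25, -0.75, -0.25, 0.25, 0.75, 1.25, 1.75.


Stanine boundaries: [-1.75, -1.25, -0.75, -0.25, 0.25, 0.75, 1.25, 1.75]
z = -0.44
Check each boundary:
  z >= -1.75 -> could be stanine 2
  z >= -1.25 -> could be stanine 3
  z >= -0.75 -> could be stanine 4
  z < -0.25
  z < 0.25
  z < 0.75
  z < 1.25
  z < 1.75
Highest qualifying boundary gives stanine = 4

4


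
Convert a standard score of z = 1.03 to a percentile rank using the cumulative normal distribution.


CDF(z) = 0.5 * (1 + erf(z/sqrt(2)))
erf(0.7283) = 0.697
CDF = 0.8485
Percentile rank = 0.8485 * 100 = 84.85

84.85


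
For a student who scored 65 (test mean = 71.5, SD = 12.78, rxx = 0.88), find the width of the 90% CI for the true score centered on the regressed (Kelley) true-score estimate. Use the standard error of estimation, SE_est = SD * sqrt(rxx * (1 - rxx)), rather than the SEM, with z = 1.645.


True score estimate = 0.88*65 + 0.12*71.5 = 65.78
SE_est = SD * sqrt(rxx * (1 - rxx)) = 12.78 * sqrt(0.88 * 0.12) = 12.78 * sqrt(0.1056) = 4.153008
CI = T_est +/- z * SE_est, so width = 2 * z * SE_est = 2 * 1.645 * 4.153008
Width = 13.6634

13.6634


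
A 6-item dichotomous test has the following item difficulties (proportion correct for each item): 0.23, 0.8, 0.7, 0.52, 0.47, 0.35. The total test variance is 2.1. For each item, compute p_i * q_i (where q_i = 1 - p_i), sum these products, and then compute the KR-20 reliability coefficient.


For each item, compute p_i * q_i:
  Item 1: 0.23 * 0.77 = 0.1771
  Item 2: 0.8 * 0.2 = 0.16
  Item 3: 0.7 * 0.3 = 0.21
  Item 4: 0.52 * 0.48 = 0.2496
  Item 5: 0.47 * 0.53 = 0.2491
  Item 6: 0.35 * 0.65 = 0.2275
Sum(p_i * q_i) = 0.1771 + 0.16 + 0.21 + 0.2496 + 0.2491 + 0.2275 = 1.2733
KR-20 = (k/(k-1)) * (1 - Sum(p_i*q_i) / Var_total)
= (6/5) * (1 - 1.2733/2.1)
= 1.2 * 0.3937
KR-20 = 0.4724

0.4724


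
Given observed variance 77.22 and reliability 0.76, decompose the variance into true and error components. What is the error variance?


var_true = rxx * var_obs = 0.76 * 77.22 = 58.6872
var_error = var_obs - var_true
var_error = 77.22 - 58.6872
var_error = 18.5328

18.5328


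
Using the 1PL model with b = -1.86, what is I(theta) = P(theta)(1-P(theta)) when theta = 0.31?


P = 1/(1+exp(-(0.31--1.86))) = 0.8975
I = P*(1-P) = 0.8975 * 0.1025
I = 0.092

0.092


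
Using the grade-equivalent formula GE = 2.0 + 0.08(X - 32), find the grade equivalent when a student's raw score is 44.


raw - median = 44 - 32 = 12
slope * diff = 0.08 * 12 = 0.96
GE = 2.0 + 0.96
GE = 2.96

2.96


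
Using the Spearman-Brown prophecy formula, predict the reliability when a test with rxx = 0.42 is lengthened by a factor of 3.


r_new = (n * rxx) / (1 + (n-1) * rxx)
r_new = (3 * 0.42) / (1 + 2 * 0.42)
r_new = 1.26 / 1.84
r_new = 0.6848

0.6848


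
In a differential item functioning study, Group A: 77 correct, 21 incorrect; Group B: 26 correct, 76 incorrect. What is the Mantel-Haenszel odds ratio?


Odds_A = 77/21 = 3.6667
Odds_B = 26/76 = 0.3421
OR = Odds_A / Odds_B = 3.6667 / 0.3421
Exactly, OR = (77 * 76) / (21 * 26) = 5852 / 546
OR = 10.7179

10.7179


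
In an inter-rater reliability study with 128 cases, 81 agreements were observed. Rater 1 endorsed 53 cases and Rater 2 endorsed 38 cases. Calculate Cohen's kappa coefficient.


P_o = 81/128 = 0.632812
P_e = (53*38 + 75*90) / 16384 = 0.534912
kappa = (P_o - P_e) / (1 - P_e)
kappa = (0.632812 - 0.534912) / (1 - 0.534912)
kappa = 0.2105

0.2105


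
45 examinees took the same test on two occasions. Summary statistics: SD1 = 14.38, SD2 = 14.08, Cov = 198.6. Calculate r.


r = cov(X,Y) / (SD_X * SD_Y)
r = 198.6 / (14.38 * 14.08)
r = 198.6 / 202.4704
r = 0.9809

0.9809


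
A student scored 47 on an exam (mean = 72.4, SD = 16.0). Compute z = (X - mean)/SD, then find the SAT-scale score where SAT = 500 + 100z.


z = (X - mean) / SD = (47 - 72.4) / 16.0
z = -25.4 / 16.0
z = -1.5875
SAT-scale = SAT = 500 + 100z
Carry z at full precision (z = -25.4 / 16.0) into the conversion:
SAT-scale = 500 + 100 * (-25.4 / 16.0) = 500 + -2540 / 16.0
SAT-scale = 500 + -158.75
SAT-scale = 341.25

341.25


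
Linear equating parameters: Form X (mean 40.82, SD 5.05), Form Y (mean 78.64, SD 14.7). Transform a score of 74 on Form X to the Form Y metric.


slope = SD_Y / SD_X = 14.7 / 5.05 ~ 2.9109
intercept = mean_Y - slope * mean_X = 78.64 - (14.7 / 5.05) * 40.82 ~ -40.1826
Y = slope * X + intercept. To avoid rounding drift from the rounded slope/intercept, evaluate the equivalent form Y = mean_Y + SD_Y * (X - mean_X) / SD_X at full precision:
Y = 78.64 + 14.7 * (74 - 40.82) / 5.05
Y = 78.64 + 14.7 * 33.18 / 5.05
Y = 78.64 + 487.746 / 5.05
Y = 78.64 + 96.5834
Y = 175.2234

175.2234


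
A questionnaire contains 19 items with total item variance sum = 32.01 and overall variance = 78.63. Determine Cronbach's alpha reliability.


alpha = (k/(k-1)) * (1 - sum(si^2)/s_total^2)
= (19/18) * (1 - 32.01/78.63)
alpha = 0.6258

0.6258


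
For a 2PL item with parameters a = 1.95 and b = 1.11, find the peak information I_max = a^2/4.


For 2PL, max info at theta = b = 1.11
I_max = a^2 / 4 = 1.95^2 / 4
= 3.8025 / 4
I_max = 0.9506

0.9506


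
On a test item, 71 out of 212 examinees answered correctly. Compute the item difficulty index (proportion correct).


Item difficulty p = number correct / total examinees
p = 71 / 212
p = 0.3349

0.3349


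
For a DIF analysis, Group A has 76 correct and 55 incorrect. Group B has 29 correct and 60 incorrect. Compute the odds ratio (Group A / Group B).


Odds_A = 76/55 = 1.3818
Odds_B = 29/60 = 0.4833
OR = Odds_A / Odds_B = 1.3818 / 0.4833
Exactly, OR = (76 * 60) / (55 * 29) = 4560 / 1595
OR = 2.8589

2.8589


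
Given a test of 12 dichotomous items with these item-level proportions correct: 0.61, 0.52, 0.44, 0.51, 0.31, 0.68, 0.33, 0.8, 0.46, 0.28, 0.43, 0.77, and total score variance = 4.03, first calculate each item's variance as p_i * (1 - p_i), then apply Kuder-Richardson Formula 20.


For each item, compute p_i * q_i:
  Item 1: 0.61 * 0.39 = 0.2379
  Item 2: 0.52 * 0.48 = 0.2496
  Item 3: 0.44 * 0.56 = 0.2464
  Item 4: 0.51 * 0.49 = 0.2499
  Item 5: 0.31 * 0.69 = 0.2139
  Item 6: 0.68 * 0.32 = 0.2176
  Item 7: 0.33 * 0.67 = 0.2211
  Item 8: 0.8 * 0.2 = 0.16
  Item 9: 0.46 * 0.54 = 0.2484
  Item 10: 0.28 * 0.72 = 0.2016
  Item 11: 0.43 * 0.57 = 0.2451
  Item 12: 0.77 * 0.23 = 0.1771
Sum(p_i * q_i) = 0.2379 + 0.2496 + 0.2464 + 0.2499 + 0.2139 + 0.2176 + 0.2211 + 0.16 + 0.2484 + 0.2016 + 0.2451 + 0.1771 = 2.6686
KR-20 = (k/(k-1)) * (1 - Sum(p_i*q_i) / Var_total)
= (12/11) * (1 - 2.6686/4.03)
= 1.0909 * 0.3378
KR-20 = 0.3685

0.3685


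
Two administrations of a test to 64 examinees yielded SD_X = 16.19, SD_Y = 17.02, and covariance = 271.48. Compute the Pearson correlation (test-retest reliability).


r = cov(X,Y) / (SD_X * SD_Y)
r = 271.48 / (16.19 * 17.02)
r = 271.48 / 275.5538
r = 0.9852

0.9852


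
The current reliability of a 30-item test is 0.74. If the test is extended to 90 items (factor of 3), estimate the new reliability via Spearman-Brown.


r_new = (n * rxx) / (1 + (n-1) * rxx)
r_new = (3 * 0.74) / (1 + 2 * 0.74)
r_new = 2.22 / 2.48
r_new = 0.8952

0.8952


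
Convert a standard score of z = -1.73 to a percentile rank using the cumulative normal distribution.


CDF(z) = 0.5 * (1 + erf(z/sqrt(2)))
erf(-1.2233) = -0.9164
CDF = 0.0418
Percentile rank = 0.0418 * 100 = 4.18

4.18


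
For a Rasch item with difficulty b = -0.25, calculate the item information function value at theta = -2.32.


P = 1/(1+exp(-(-2.32--0.25))) = 0.112
I = P*(1-P) = 0.112 * 0.888
I = 0.0995

0.0995


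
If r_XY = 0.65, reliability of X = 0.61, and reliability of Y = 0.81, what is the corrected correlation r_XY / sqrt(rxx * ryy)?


r_corrected = rxy / sqrt(rxx * ryy)
= 0.65 / sqrt(0.61 * 0.81)
= 0.65 / sqrt(0.4941)
= 0.65 / 0.702922
r_corrected = 0.9247

0.9247


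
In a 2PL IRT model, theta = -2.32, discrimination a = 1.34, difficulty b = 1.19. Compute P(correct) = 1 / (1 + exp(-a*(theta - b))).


a*(theta - b) = 1.34 * (-2.32 - 1.19) = -4.7034
exp(--4.7034) = 110.3216
P = 1 / (1 + 110.3216)
P = 0.009

0.009


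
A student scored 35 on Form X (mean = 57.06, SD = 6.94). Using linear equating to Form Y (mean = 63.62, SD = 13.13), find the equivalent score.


slope = SD_Y / SD_X = 13.13 / 6.94 ~ 1.8919
intercept = mean_Y - slope * mean_X = 63.62 - (13.13 / 6.94) * 57.06 ~ -44.3336
Y = slope * X + intercept. To avoid rounding drift from the rounded slope/intercept, evaluate the equivalent form Y = mean_Y + SD_Y * (X - mean_X) / SD_X at full precision:
Y = 63.62 + 13.13 * (35 - 57.06) / 6.94
Y = 63.62 - 13.13 * 22.06 / 6.94
Y = 63.62 - 289.6478 / 6.94
Y = 63.62 - 41.736
Y = 21.884

21.884


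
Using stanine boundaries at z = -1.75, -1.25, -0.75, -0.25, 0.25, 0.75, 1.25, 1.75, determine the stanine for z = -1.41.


Stanine boundaries: [-1.75, -1.25, -0.75, -0.25, 0.25, 0.75, 1.25, 1.75]
z = -1.41
Check each boundary:
  z >= -1.75 -> could be stanine 2
  z < -1.25
  z < -0.75
  z < -0.25
  z < 0.25
  z < 0.75
  z < 1.25
  z < 1.75
Highest qualifying boundary gives stanine = 2

2


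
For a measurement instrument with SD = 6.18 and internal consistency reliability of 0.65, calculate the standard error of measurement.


SEM = SD * sqrt(1 - rxx)
SEM = 6.18 * sqrt(1 - 0.65)
SEM = 6.18 * sqrt(0.35) = 6.18 * 0.591608
SEM = 3.6561

3.6561


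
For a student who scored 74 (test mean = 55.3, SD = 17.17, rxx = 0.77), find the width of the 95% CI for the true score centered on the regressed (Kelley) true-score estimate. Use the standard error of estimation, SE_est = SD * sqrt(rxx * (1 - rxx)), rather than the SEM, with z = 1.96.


True score estimate = 0.77*74 + 0.23*55.3 = 69.699
SE_est = SD * sqrt(rxx * (1 - rxx)) = 17.17 * sqrt(0.77 * 0.23) = 17.17 * sqrt(0.1771) = 7.225694
CI = T_est +/- z * SE_est, so width = 2 * z * SE_est = 2 * 1.96 * 7.225694
Width = 28.3247

28.3247


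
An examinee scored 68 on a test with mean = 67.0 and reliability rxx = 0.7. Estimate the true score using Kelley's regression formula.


T_est = rxx * X + (1 - rxx) * mean
T_est = 0.7 * 68 + 0.3 * 67.0
T_est = 47.6 + 20.1
T_est = 67.7

67.7


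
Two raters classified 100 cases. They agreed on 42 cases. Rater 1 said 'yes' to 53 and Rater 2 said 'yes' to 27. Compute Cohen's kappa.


P_o = 42/100 = 0.42
P_e = (53*27 + 47*73) / 10000 = 0.4862
kappa = (P_o - P_e) / (1 - P_e)
kappa = (0.42 - 0.4862) / (1 - 0.4862)
kappa = -0.1288

-0.1288


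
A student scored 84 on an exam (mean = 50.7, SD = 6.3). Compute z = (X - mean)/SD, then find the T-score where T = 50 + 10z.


z = (X - mean) / SD = (84 - 50.7) / 6.3
z = 33.3 / 6.3
z = 5.2857
T-score = T = 50 + 10z
Carry z at full precision (z = 33.3 / 6.3) into the conversion:
T-score = 50 + 10 * (33.3 / 6.3) = 50 + 333 / 6.3
T-score = 50 + 52.8571
T-score = 102.8571

102.8571


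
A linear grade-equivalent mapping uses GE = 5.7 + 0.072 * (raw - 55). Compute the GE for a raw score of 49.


raw - median = 49 - 55 = -6
slope * diff = 0.072 * -6 = -0.432
GE = 5.7 + -0.432
GE = 5.268

5.268


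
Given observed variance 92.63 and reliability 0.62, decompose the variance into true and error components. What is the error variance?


var_true = rxx * var_obs = 0.62 * 92.63 = 57.4306
var_error = var_obs - var_true
var_error = 92.63 - 57.4306
var_error = 35.1994

35.1994


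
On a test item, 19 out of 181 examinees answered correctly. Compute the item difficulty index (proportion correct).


Item difficulty p = number correct / total examinees
p = 19 / 181
p = 0.105

0.105


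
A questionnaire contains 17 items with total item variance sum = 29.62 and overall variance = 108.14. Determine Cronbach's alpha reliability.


alpha = (k/(k-1)) * (1 - sum(si^2)/s_total^2)
= (17/16) * (1 - 29.62/108.14)
alpha = 0.7715

0.7715


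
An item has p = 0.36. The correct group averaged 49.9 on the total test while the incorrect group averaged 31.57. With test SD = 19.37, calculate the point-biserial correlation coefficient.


q = 1 - p = 0.64
rpb = ((M1 - M0) / SD) * sqrt(p * q)
rpb = ((49.9 - 31.57) / 19.37) * sqrt(0.36 * 0.64)
rpb = 0.4542

0.4542


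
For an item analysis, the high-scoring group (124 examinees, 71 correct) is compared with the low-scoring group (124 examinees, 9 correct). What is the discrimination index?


p_upper = 71/124 = 0.5726
p_lower = 9/124 = 0.0726
D = 0.5726 - 0.0726 = 0.5

0.5


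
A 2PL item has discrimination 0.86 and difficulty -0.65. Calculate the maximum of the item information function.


For 2PL, max info at theta = b = -0.65
I_max = a^2 / 4 = 0.86^2 / 4
= 0.7396 / 4
I_max = 0.1849

0.1849


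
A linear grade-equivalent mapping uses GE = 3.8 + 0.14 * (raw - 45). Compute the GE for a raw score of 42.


raw - median = 42 - 45 = -3
slope * diff = 0.14 * -3 = -0.42
GE = 3.8 + -0.42
GE = 3.38

3.38


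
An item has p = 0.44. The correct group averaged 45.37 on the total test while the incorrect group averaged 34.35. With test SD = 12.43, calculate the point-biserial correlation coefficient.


q = 1 - p = 0.56
rpb = ((M1 - M0) / SD) * sqrt(p * q)
rpb = ((45.37 - 34.35) / 12.43) * sqrt(0.44 * 0.56)
rpb = 0.4401

0.4401


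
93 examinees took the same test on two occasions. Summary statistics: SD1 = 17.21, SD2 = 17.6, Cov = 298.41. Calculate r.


r = cov(X,Y) / (SD_X * SD_Y)
r = 298.41 / (17.21 * 17.6)
r = 298.41 / 302.896
r = 0.9852

0.9852


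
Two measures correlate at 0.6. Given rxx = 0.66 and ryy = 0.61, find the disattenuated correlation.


r_corrected = rxy / sqrt(rxx * ryy)
= 0.6 / sqrt(0.66 * 0.61)
= 0.6 / sqrt(0.4026)
= 0.6 / 0.634508
r_corrected = 0.9456

0.9456


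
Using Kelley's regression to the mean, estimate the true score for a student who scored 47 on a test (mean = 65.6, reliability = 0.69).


T_est = rxx * X + (1 - rxx) * mean
T_est = 0.69 * 47 + 0.31 * 65.6
T_est = 32.43 + 20.336
T_est = 52.766

52.766


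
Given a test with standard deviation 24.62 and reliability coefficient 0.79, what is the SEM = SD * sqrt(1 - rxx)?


SEM = SD * sqrt(1 - rxx)
SEM = 24.62 * sqrt(1 - 0.79)
SEM = 24.62 * sqrt(0.21) = 24.62 * 0.458258
SEM = 11.2823

11.2823


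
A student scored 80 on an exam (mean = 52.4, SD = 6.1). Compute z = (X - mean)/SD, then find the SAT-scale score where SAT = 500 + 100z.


z = (X - mean) / SD = (80 - 52.4) / 6.1
z = 27.6 / 6.1
z = 4.5246
SAT-scale = SAT = 500 + 100z
Carry z at full precision (z = 27.6 / 6.1) into the conversion:
SAT-scale = 500 + 100 * (27.6 / 6.1) = 500 + 2760 / 6.1
SAT-scale = 500 + 452.459
SAT-scale = 952.459

952.459


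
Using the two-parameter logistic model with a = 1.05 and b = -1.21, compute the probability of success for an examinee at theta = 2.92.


a*(theta - b) = 1.05 * (2.92 - -1.21) = 4.3365
exp(-4.3365) = 0.0131
P = 1 / (1 + 0.0131)
P = 0.9871

0.9871


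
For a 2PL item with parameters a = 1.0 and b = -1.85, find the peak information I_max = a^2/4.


For 2PL, max info at theta = b = -1.85
I_max = a^2 / 4 = 1.0^2 / 4
= 1.0 / 4
I_max = 0.25

0.25


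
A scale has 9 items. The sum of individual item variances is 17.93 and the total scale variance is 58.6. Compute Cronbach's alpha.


alpha = (k/(k-1)) * (1 - sum(si^2)/s_total^2)
= (9/8) * (1 - 17.93/58.6)
alpha = 0.7808

0.7808


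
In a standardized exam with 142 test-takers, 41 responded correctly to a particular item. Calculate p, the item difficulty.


Item difficulty p = number correct / total examinees
p = 41 / 142
p = 0.2887

0.2887


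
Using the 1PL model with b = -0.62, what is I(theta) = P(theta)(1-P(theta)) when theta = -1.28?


P = 1/(1+exp(-(-1.28--0.62))) = 0.3407
I = P*(1-P) = 0.3407 * 0.6593
I = 0.2246

0.2246


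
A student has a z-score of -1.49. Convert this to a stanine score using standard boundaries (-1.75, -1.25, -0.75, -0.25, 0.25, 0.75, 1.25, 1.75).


Stanine boundaries: [-1.75, -1.25, -0.75, -0.25, 0.25, 0.75, 1.25, 1.75]
z = -1.49
Check each boundary:
  z >= -1.75 -> could be stanine 2
  z < -1.25
  z < -0.75
  z < -0.25
  z < 0.25
  z < 0.75
  z < 1.25
  z < 1.75
Highest qualifying boundary gives stanine = 2

2


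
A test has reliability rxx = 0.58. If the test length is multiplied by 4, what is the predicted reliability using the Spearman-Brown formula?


r_new = (n * rxx) / (1 + (n-1) * rxx)
r_new = (4 * 0.58) / (1 + 3 * 0.58)
r_new = 2.32 / 2.74
r_new = 0.8467

0.8467


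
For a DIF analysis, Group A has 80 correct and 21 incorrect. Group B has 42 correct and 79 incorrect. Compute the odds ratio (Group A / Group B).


Odds_A = 80/21 = 3.8095
Odds_B = 42/79 = 0.5316
OR = Odds_A / Odds_B = 3.8095 / 0.5316
Exactly, OR = (80 * 79) / (21 * 42) = 6320 / 882
OR = 7.1655

7.1655


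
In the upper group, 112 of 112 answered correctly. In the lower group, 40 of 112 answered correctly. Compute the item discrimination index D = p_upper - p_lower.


p_upper = 112/112 = 1.0
p_lower = 40/112 = 0.3571
D = 1.0 - 0.3571 = 0.6429

0.6429


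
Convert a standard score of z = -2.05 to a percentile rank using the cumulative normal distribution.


CDF(z) = 0.5 * (1 + erf(z/sqrt(2)))
erf(-1.4496) = -0.9596
CDF = 0.0202
Percentile rank = 0.0202 * 100 = 2.02

2.02


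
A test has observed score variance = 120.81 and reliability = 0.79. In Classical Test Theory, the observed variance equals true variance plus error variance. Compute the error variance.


var_true = rxx * var_obs = 0.79 * 120.81 = 95.4399
var_error = var_obs - var_true
var_error = 120.81 - 95.4399
var_error = 25.3701

25.3701


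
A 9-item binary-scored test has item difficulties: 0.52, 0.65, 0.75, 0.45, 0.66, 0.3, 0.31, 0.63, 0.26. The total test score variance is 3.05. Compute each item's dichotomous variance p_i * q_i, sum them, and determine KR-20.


For each item, compute p_i * q_i:
  Item 1: 0.52 * 0.48 = 0.2496
  Item 2: 0.65 * 0.35 = 0.2275
  Item 3: 0.75 * 0.25 = 0.1875
  Item 4: 0.45 * 0.55 = 0.2475
  Item 5: 0.66 * 0.34 = 0.2244
  Item 6: 0.3 * 0.7 = 0.21
  Item 7: 0.31 * 0.69 = 0.2139
  Item 8: 0.63 * 0.37 = 0.2331
  Item 9: 0.26 * 0.74 = 0.1924
Sum(p_i * q_i) = 0.2496 + 0.2275 + 0.1875 + 0.2475 + 0.2244 + 0.21 + 0.2139 + 0.2331 + 0.1924 = 1.9859
KR-20 = (k/(k-1)) * (1 - Sum(p_i*q_i) / Var_total)
= (9/8) * (1 - 1.9859/3.05)
= 1.125 * 0.3489
KR-20 = 0.3925

0.3925


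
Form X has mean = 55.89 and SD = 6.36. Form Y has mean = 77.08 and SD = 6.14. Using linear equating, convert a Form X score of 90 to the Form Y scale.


slope = SD_Y / SD_X = 6.14 / 6.36 ~ 0.9654
intercept = mean_Y - slope * mean_X = 77.08 - (6.14 / 6.36) * 55.89 ~ 23.1233
Y = slope * X + intercept. To avoid rounding drift from the rounded slope/intercept, evaluate the equivalent form Y = mean_Y + SD_Y * (X - mean_X) / SD_X at full precision:
Y = 77.08 + 6.14 * (90 - 55.89) / 6.36
Y = 77.08 + 6.14 * 34.11 / 6.36
Y = 77.08 + 209.4354 / 6.36
Y = 77.08 + 32.9301
Y = 110.0101

110.0101


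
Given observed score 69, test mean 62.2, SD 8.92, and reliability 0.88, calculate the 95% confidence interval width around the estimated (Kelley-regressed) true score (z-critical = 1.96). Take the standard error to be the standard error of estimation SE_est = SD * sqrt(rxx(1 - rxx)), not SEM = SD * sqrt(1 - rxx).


True score estimate = 0.88*69 + 0.12*62.2 = 68.184
SE_est = SD * sqrt(rxx * (1 - rxx)) = 8.92 * sqrt(0.88 * 0.12) = 8.92 * sqrt(0.1056) = 2.898657
CI = T_est +/- z * SE_est, so width = 2 * z * SE_est = 2 * 1.96 * 2.898657
Width = 11.3627

11.3627


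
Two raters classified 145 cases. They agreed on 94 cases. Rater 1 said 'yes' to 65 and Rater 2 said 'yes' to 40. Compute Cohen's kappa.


P_o = 94/145 = 0.648276
P_e = (65*40 + 80*105) / 21025 = 0.523187
kappa = (P_o - P_e) / (1 - P_e)
kappa = (0.648276 - 0.523187) / (1 - 0.523187)
kappa = 0.2623

0.2623


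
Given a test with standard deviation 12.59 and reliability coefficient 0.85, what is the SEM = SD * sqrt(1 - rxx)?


SEM = SD * sqrt(1 - rxx)
SEM = 12.59 * sqrt(1 - 0.85)
SEM = 12.59 * sqrt(0.15) = 12.59 * 0.387298
SEM = 4.8761

4.8761


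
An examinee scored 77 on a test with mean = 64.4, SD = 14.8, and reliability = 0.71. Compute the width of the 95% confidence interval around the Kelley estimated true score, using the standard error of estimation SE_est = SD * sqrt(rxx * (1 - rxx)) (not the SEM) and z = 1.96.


True score estimate = 0.71*77 + 0.29*64.4 = 73.346
SE_est = SD * sqrt(rxx * (1 - rxx)) = 14.8 * sqrt(0.71 * 0.29) = 14.8 * sqrt(0.2059) = 6.715678
CI = T_est +/- z * SE_est, so width = 2 * z * SE_est = 2 * 1.96 * 6.715678
Width = 26.3255

26.3255


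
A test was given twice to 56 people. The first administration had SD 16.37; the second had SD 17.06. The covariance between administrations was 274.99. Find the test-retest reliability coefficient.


r = cov(X,Y) / (SD_X * SD_Y)
r = 274.99 / (16.37 * 17.06)
r = 274.99 / 279.2722
r = 0.9847

0.9847


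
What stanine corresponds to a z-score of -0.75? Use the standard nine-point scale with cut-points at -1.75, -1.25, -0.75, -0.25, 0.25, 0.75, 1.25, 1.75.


Stanine boundaries: [-1.75, -1.25, -0.75, -0.25, 0.25, 0.75, 1.25, 1.75]
z = -0.75
Check each boundary:
  z >= -1.75 -> could be stanine 2
  z >= -1.25 -> could be stanine 3
  z >= -0.75 -> could be stanine 4
  z < -0.25
  z < 0.25
  z < 0.75
  z < 1.25
  z < 1.75
Highest qualifying boundary gives stanine = 4

4


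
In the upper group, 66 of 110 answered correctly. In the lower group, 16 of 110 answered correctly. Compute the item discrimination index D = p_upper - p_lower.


p_upper = 66/110 = 0.6
p_lower = 16/110 = 0.1455
D = 0.6 - 0.1455 = 0.4545

0.4545


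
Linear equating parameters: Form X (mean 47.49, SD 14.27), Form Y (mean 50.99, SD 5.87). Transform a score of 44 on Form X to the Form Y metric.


slope = SD_Y / SD_X = 5.87 / 14.27 ~ 0.4114
intercept = mean_Y - slope * mean_X = 50.99 - (5.87 / 14.27) * 47.49 ~ 31.4549
Y = slope * X + intercept. To avoid rounding drift from the rounded slope/intercept, evaluate the equivalent form Y = mean_Y + SD_Y * (X - mean_X) / SD_X at full precision:
Y = 50.99 + 5.87 * (44 - 47.49) / 14.27
Y = 50.99 - 5.87 * 3.49 / 14.27
Y = 50.99 - 20.4863 / 14.27
Y = 50.99 - 1.4356
Y = 49.5544

49.5544


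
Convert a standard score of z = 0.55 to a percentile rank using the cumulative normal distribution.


CDF(z) = 0.5 * (1 + erf(z/sqrt(2)))
erf(0.3889) = 0.4177
CDF = 0.7088
Percentile rank = 0.7088 * 100 = 70.88

70.88


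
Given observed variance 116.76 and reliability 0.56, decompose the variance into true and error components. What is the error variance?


var_true = rxx * var_obs = 0.56 * 116.76 = 65.3856
var_error = var_obs - var_true
var_error = 116.76 - 65.3856
var_error = 51.3744

51.3744


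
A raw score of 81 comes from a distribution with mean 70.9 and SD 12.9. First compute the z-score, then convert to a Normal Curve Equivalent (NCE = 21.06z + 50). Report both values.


z = (X - mean) / SD = (81 - 70.9) / 12.9
z = 10.1 / 12.9
z = 0.7829
NCE = NCE = 21.06z + 50
Carry z at full precision (z = 10.1 / 12.9) into the conversion:
NCE = 21.06 * (10.1 / 12.9) + 50 = 212.706 / 12.9 + 50
NCE = 16.4888 + 50
NCE = 66.4888

66.4888


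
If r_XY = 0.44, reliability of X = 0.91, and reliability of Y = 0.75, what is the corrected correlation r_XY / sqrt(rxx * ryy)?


r_corrected = rxy / sqrt(rxx * ryy)
= 0.44 / sqrt(0.91 * 0.75)
= 0.44 / sqrt(0.6825)
= 0.44 / 0.826136
r_corrected = 0.5326

0.5326


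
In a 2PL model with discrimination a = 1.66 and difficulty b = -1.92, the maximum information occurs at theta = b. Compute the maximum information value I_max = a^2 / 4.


For 2PL, max info at theta = b = -1.92
I_max = a^2 / 4 = 1.66^2 / 4
= 2.7556 / 4
I_max = 0.6889

0.6889


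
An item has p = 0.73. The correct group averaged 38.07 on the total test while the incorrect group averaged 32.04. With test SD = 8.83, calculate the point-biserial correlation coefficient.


q = 1 - p = 0.27
rpb = ((M1 - M0) / SD) * sqrt(p * q)
rpb = ((38.07 - 32.04) / 8.83) * sqrt(0.73 * 0.27)
rpb = 0.3032

0.3032


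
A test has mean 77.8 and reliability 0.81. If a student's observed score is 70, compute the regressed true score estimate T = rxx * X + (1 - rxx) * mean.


T_est = rxx * X + (1 - rxx) * mean
T_est = 0.81 * 70 + 0.19 * 77.8
T_est = 56.7 + 14.782
T_est = 71.482

71.482


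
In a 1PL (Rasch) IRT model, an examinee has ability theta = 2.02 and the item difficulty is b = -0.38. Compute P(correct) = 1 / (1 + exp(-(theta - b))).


theta - b = 2.02 - -0.38 = 2.4
exp(-(theta - b)) = exp(-2.4) = 0.0907
P = 1 / (1 + 0.0907)
P = 0.9168

0.9168


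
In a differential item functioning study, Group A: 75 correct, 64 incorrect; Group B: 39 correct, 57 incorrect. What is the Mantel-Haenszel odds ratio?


Odds_A = 75/64 = 1.1719
Odds_B = 39/57 = 0.6842
OR = Odds_A / Odds_B = 1.1719 / 0.6842
Exactly, OR = (75 * 57) / (64 * 39) = 4275 / 2496
OR = 1.7127

1.7127


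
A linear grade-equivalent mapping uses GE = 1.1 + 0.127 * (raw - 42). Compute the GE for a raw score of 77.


raw - median = 77 - 42 = 35
slope * diff = 0.127 * 35 = 4.445
GE = 1.1 + 4.445
GE = 5.545

5.545


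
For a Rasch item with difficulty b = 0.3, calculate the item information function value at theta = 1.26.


P = 1/(1+exp(-(1.26-0.3))) = 0.7231
I = P*(1-P) = 0.7231 * 0.2769
I = 0.2002

0.2002


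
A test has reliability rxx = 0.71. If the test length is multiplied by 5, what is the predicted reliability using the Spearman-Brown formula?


r_new = (n * rxx) / (1 + (n-1) * rxx)
r_new = (5 * 0.71) / (1 + 4 * 0.71)
r_new = 3.55 / 3.84
r_new = 0.9245

0.9245


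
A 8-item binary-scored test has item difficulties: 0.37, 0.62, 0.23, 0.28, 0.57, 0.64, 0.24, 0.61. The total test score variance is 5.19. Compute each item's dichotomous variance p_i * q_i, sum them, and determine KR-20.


For each item, compute p_i * q_i:
  Item 1: 0.37 * 0.63 = 0.2331
  Item 2: 0.62 * 0.38 = 0.2356
  Item 3: 0.23 * 0.77 = 0.1771
  Item 4: 0.28 * 0.72 = 0.2016
  Item 5: 0.57 * 0.43 = 0.2451
  Item 6: 0.64 * 0.36 = 0.2304
  Item 7: 0.24 * 0.76 = 0.1824
  Item 8: 0.61 * 0.39 = 0.2379
Sum(p_i * q_i) = 0.2331 + 0.2356 + 0.1771 + 0.2016 + 0.2451 + 0.2304 + 0.1824 + 0.2379 = 1.7432
KR-20 = (k/(k-1)) * (1 - Sum(p_i*q_i) / Var_total)
= (8/7) * (1 - 1.7432/5.19)
= 1.1429 * 0.6641
KR-20 = 0.759

0.759


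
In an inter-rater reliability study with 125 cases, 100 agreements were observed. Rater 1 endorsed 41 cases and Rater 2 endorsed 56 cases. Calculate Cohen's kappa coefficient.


P_o = 100/125 = 0.8
P_e = (41*56 + 84*69) / 15625 = 0.517888
kappa = (P_o - P_e) / (1 - P_e)
kappa = (0.8 - 0.517888) / (1 - 0.517888)
kappa = 0.5852

0.5852


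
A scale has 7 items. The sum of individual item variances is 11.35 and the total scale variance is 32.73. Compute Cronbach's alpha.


alpha = (k/(k-1)) * (1 - sum(si^2)/s_total^2)
= (7/6) * (1 - 11.35/32.73)
alpha = 0.7621

0.7621


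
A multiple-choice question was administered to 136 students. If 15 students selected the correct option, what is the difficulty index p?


Item difficulty p = number correct / total examinees
p = 15 / 136
p = 0.1103

0.1103


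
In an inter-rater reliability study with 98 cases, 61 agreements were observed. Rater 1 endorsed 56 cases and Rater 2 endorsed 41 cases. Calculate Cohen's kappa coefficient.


P_o = 61/98 = 0.622449
P_e = (56*41 + 42*57) / 9604 = 0.488338
kappa = (P_o - P_e) / (1 - P_e)
kappa = (0.622449 - 0.488338) / (1 - 0.488338)
kappa = 0.2621

0.2621


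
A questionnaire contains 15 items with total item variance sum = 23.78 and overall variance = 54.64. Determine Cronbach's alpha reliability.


alpha = (k/(k-1)) * (1 - sum(si^2)/s_total^2)
= (15/14) * (1 - 23.78/54.64)
alpha = 0.6051

0.6051


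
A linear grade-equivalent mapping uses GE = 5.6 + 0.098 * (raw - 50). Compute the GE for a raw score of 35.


raw - median = 35 - 50 = -15
slope * diff = 0.098 * -15 = -1.47
GE = 5.6 + -1.47
GE = 4.13

4.13


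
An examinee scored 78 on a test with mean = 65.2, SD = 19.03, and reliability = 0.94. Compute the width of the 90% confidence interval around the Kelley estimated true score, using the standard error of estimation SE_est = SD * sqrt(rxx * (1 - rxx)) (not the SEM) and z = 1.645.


True score estimate = 0.94*78 + 0.06*65.2 = 77.232
SE_est = SD * sqrt(rxx * (1 - rxx)) = 19.03 * sqrt(0.94 * 0.06) = 19.03 * sqrt(0.0564) = 4.519375
CI = T_est +/- z * SE_est, so width = 2 * z * SE_est = 2 * 1.645 * 4.519375
Width = 14.8687

14.8687


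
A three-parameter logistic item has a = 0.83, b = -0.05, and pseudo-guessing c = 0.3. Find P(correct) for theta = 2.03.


logit = 0.83*(2.03 - -0.05) = 1.7264
P* = 1/(1 + exp(-1.7264)) = 0.849
P = 0.3 + (1 - 0.3) * 0.849
P = 0.8943

0.8943


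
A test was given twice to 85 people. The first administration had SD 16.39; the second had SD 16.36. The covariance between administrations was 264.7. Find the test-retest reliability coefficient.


r = cov(X,Y) / (SD_X * SD_Y)
r = 264.7 / (16.39 * 16.36)
r = 264.7 / 268.1404
r = 0.9872

0.9872


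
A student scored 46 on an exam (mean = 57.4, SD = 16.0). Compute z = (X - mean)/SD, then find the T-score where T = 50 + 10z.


z = (X - mean) / SD = (46 - 57.4) / 16.0
z = -11.4 / 16.0
z = -0.7125
T-score = T = 50 + 10z
Carry z at full precision (z = -11.4 / 16.0) into the conversion:
T-score = 50 + 10 * (-11.4 / 16.0) = 50 + -114 / 16.0
T-score = 50 + -7.125
T-score = 42.875

42.875


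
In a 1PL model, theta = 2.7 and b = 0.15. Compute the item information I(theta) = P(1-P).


P = 1/(1+exp(-(2.7-0.15))) = 0.9276
I = P*(1-P) = 0.9276 * 0.0724
I = 0.0672

0.0672


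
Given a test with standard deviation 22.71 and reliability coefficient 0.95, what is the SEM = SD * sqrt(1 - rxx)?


SEM = SD * sqrt(1 - rxx)
SEM = 22.71 * sqrt(1 - 0.95)
SEM = 22.71 * sqrt(0.05) = 22.71 * 0.223607
SEM = 5.0781

5.0781


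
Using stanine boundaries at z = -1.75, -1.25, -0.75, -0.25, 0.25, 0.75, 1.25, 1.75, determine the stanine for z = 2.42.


Stanine boundaries: [-1.75, -1.25, -0.75, -0.25, 0.25, 0.75, 1.25, 1.75]
z = 2.42
Check each boundary:
  z >= -1.75 -> could be stanine 2
  z >= -1.25 -> could be stanine 3
  z >= -0.75 -> could be stanine 4
  z >= -0.25 -> could be stanine 5
  z >= 0.25 -> could be stanine 6
  z >= 0.75 -> could be stanine 7
  z >= 1.25 -> could be stanine 8
  z >= 1.75 -> could be stanine 9
Highest qualifying boundary gives stanine = 9

9


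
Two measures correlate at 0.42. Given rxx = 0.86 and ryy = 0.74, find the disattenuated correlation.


r_corrected = rxy / sqrt(rxx * ryy)
= 0.42 / sqrt(0.86 * 0.74)
= 0.42 / sqrt(0.6364)
= 0.42 / 0.797747
r_corrected = 0.5265

0.5265


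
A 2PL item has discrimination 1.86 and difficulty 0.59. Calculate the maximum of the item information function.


For 2PL, max info at theta = b = 0.59
I_max = a^2 / 4 = 1.86^2 / 4
= 3.4596 / 4
I_max = 0.8649

0.8649


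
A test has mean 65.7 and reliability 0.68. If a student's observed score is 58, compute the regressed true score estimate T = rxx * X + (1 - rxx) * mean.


T_est = rxx * X + (1 - rxx) * mean
T_est = 0.68 * 58 + 0.32 * 65.7
T_est = 39.44 + 21.024
T_est = 60.464

60.464


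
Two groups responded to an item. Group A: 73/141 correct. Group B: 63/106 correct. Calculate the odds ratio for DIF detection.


Odds_A = 73/68 = 1.0735
Odds_B = 63/43 = 1.4651
OR = Odds_A / Odds_B = 1.0735 / 1.4651
Exactly, OR = (73 * 43) / (68 * 63) = 3139 / 4284
OR = 0.7327

0.7327


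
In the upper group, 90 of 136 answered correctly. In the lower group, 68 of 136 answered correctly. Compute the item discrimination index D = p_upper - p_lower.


p_upper = 90/136 = 0.6618
p_lower = 68/136 = 0.5
D = 0.6618 - 0.5 = 0.1618

0.1618


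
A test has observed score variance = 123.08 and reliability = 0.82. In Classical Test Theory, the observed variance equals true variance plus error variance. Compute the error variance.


var_true = rxx * var_obs = 0.82 * 123.08 = 100.9256
var_error = var_obs - var_true
var_error = 123.08 - 100.9256
var_error = 22.1544

22.1544


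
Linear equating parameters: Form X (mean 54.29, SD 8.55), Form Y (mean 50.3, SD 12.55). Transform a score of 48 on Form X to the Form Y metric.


slope = SD_Y / SD_X = 12.55 / 8.55 ~ 1.4678
intercept = mean_Y - slope * mean_X = 50.3 - (12.55 / 8.55) * 54.29 ~ -29.3888
Y = slope * X + intercept. To avoid rounding drift from the rounded slope/intercept, evaluate the equivalent form Y = mean_Y + SD_Y * (X - mean_X) / SD_X at full precision:
Y = 50.3 + 12.55 * (48 - 54.29) / 8.55
Y = 50.3 - 12.55 * 6.29 / 8.55
Y = 50.3 - 78.9395 / 8.55
Y = 50.3 - 9.2327
Y = 41.0673

41.0673


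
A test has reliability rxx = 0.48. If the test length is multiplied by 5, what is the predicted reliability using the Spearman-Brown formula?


r_new = (n * rxx) / (1 + (n-1) * rxx)
r_new = (5 * 0.48) / (1 + 4 * 0.48)
r_new = 2.4 / 2.92
r_new = 0.8219

0.8219


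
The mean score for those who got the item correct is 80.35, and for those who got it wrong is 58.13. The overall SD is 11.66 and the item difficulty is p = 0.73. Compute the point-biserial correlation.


q = 1 - p = 0.27
rpb = ((M1 - M0) / SD) * sqrt(p * q)
rpb = ((80.35 - 58.13) / 11.66) * sqrt(0.73 * 0.27)
rpb = 0.846

0.846


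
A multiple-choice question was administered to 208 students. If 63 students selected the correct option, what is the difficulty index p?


Item difficulty p = number correct / total examinees
p = 63 / 208
p = 0.3029

0.3029


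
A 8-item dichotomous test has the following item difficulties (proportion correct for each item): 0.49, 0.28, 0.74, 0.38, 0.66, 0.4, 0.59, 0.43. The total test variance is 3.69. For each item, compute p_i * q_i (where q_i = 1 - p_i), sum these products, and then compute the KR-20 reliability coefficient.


For each item, compute p_i * q_i:
  Item 1: 0.49 * 0.51 = 0.2499
  Item 2: 0.28 * 0.72 = 0.2016
  Item 3: 0.74 * 0.26 = 0.1924
  Item 4: 0.38 * 0.62 = 0.2356
  Item 5: 0.66 * 0.34 = 0.2244
  Item 6: 0.4 * 0.6 = 0.24
  Item 7: 0.59 * 0.41 = 0.2419
  Item 8: 0.43 * 0.57 = 0.2451
Sum(p_i * q_i) = 0.2499 + 0.2016 + 0.1924 + 0.2356 + 0.2244 + 0.24 + 0.2419 + 0.2451 = 1.8309
KR-20 = (k/(k-1)) * (1 - Sum(p_i*q_i) / Var_total)
= (8/7) * (1 - 1.8309/3.69)
= 1.1429 * 0.5038
KR-20 = 0.5758

0.5758


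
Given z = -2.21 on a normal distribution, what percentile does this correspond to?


CDF(z) = 0.5 * (1 + erf(z/sqrt(2)))
erf(-1.5627) = -0.9729
CDF = 0.0136
Percentile rank = 0.0136 * 100 = 1.36

1.36


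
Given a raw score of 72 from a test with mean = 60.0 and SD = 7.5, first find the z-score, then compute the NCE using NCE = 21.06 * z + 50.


z = (X - mean) / SD = (72 - 60.0) / 7.5
z = 12.0 / 7.5
z = 1.6
NCE = NCE = 21.06z + 50
Carry z at full precision (z = 12.0 / 7.5) into the conversion:
NCE = 21.06 * (12.0 / 7.5) + 50 = 252.72 / 7.5 + 50
NCE = 33.696 + 50
NCE = 83.696

83.696
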